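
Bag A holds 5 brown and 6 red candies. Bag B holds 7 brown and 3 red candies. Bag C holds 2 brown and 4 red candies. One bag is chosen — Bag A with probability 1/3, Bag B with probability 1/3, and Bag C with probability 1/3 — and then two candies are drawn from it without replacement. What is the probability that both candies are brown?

118/495

From Bag A: P(both brown) = (5/11)(4/10) = 2/11.
From Bag B: P(both brown) = (7/10)(6/9) = 7/15.
From Bag C: P(both brown) = (2/6)(1/5) = 1/15.
Total probability = (1/3)(2/11) + (1/3)(7/15) + (1/3)(1/15) = 118/495.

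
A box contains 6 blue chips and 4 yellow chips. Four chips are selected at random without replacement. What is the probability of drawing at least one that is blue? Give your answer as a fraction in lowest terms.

209/210

P(no blue) = 4/10 × 3/9 × 2/8 × 1/7 = 24/5040 = 1/210.
P(at least one) = 1 − 1/210 = 209/210.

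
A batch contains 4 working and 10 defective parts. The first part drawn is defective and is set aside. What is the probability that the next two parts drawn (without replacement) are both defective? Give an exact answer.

6/13

With the first part removed, 9 defective remain out of 13.
P = 9/13 × 8/12 = 72/156 = 6/13.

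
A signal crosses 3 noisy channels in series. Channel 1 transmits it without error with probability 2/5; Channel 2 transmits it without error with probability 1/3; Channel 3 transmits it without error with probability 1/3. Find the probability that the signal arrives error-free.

The events are sequential, so multiply the conditional probabilities:
P = 2/5 × 1/3 × 1/3 = 2/45.

2/45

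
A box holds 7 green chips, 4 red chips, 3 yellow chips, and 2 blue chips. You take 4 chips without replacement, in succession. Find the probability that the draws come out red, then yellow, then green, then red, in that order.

Multiply the probability of each draw given the previous ones:
P = 4/16 × 3/15 × 7/14 × 3/13 = 252/43680 = 3/520.

3/520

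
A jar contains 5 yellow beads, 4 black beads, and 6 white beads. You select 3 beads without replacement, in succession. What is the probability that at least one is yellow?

P(no yellow) = 10/15 × 9/14 × 8/13 = 720/2730 = 24/91.
P(at least one) = 1 − 24/91 = 67/91.

67/91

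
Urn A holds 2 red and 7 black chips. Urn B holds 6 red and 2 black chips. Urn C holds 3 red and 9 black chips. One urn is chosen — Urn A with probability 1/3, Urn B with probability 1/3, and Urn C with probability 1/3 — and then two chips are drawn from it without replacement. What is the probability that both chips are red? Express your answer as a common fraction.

422/2079

From Urn A: P(both red) = (2/9)(1/8) = 1/36.
From Urn B: P(both red) = (6/8)(5/7) = 15/28.
From Urn C: P(both red) = (3/12)(2/11) = 1/22.
Total probability = (1/3)(1/36) + (1/3)(15/28) + (1/3)(1/22) = 422/2079.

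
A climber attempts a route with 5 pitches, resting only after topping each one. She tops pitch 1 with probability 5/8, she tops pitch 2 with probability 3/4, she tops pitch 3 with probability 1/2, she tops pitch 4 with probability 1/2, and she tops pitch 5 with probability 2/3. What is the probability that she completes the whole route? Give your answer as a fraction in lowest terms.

Each stage is reached only if all earlier stages succeed, so
P = 5/8 × 3/4 × 1/2 × 1/2 × 2/3 = 30/384 = 5/64.

5/64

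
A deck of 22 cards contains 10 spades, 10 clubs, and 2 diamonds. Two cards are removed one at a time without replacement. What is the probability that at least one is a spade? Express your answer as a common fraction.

5/7

P(no spades) = 12/22 × 11/21 = 132/462 = 2/7.
P(at least one) = 1 − 2/7 = 5/7.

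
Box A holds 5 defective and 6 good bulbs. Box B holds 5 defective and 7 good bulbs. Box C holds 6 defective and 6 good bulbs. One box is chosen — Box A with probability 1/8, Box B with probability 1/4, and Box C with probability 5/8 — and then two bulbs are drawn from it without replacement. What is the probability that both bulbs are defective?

From Box A: P(both defective) = (5/11)(4/10) = 2/11.
From Box B: P(both defective) = (5/12)(4/11) = 5/33.
From Box C: P(both defective) = (6/12)(5/11) = 5/22.
Total probability = (1/8)(2/11) + (1/4)(5/33) + (5/8)(5/22) = 107/528.

107/528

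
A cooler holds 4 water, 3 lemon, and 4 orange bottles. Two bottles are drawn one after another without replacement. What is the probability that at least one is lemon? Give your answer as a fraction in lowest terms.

27/55

P(no lemon) = 8/11 × 7/10 = 56/110 = 28/55.
P(at least one) = 1 − 28/55 = 27/55.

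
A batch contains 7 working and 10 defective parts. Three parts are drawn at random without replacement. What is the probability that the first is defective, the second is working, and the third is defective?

Chain rule:
P = 10/17 × 7/16 × 9/15 = 630/4080 = 21/136.

21/136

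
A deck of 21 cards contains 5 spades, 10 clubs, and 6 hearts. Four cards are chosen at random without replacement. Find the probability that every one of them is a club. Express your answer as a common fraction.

P = 10/21 × 9/20 × 8/19 × 7/18 = 5040/143640 = 2/57.

2/57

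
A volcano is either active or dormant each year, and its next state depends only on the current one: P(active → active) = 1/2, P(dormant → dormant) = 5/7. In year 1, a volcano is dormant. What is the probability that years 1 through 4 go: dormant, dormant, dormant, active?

50/343

Year 1 is given. For each transition, use the conditional probability from the current state:
P(dormant | dormant) = 5/7; P(dormant | dormant) = 5/7; P(active | dormant) = 2/7.
P = 5/7 × 5/7 × 2/7 = 50/343.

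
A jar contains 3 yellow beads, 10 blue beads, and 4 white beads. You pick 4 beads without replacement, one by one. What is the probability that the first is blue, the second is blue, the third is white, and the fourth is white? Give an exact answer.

Chain rule:
P = 10/17 × 9/16 × 4/15 × 3/14 = 1080/57120 = 9/476.

9/476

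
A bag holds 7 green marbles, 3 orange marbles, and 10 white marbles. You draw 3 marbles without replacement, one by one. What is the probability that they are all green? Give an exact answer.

7/228

P(every draw is green) = 7/20 × 6/19 × 5/18 = 210/6840 = 7/228.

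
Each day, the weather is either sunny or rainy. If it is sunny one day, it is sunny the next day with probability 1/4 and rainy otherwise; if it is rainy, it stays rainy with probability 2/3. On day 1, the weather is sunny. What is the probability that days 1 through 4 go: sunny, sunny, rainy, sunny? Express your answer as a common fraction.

Day 1 is given. For each transition, use the conditional probability from the current state:
P(sunny | sunny) = 1/4; P(rainy | sunny) = 3/4; P(sunny | rainy) = 1/3.
P = 1/4 × 3/4 × 1/3 = 3/48 = 1/16.

1/16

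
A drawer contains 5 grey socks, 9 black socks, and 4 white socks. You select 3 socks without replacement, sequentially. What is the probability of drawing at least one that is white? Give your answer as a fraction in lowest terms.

113/204

P(no white) = 14/18 × 13/17 × 12/16 = 2184/4896 = 91/204.
P(at least one) = 1 − 91/204 = 113/204.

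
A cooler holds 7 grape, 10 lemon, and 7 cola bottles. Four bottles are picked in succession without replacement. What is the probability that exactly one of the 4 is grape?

One ordering (grape drawn first) has probability 7/24 × 17/23 × 16/22 × 15/21 = 28560/255024 = 85/759.
There are C(4,1) = 4 such orderings, each equally likely, so P = 4 × 85/759 = 340/759.

340/759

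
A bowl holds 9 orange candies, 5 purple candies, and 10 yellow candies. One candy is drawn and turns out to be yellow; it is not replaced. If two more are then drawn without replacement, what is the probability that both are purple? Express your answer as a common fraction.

10/253

With the first candy removed, 5 purple remain out of 23.
P = 5/23 × 4/22 = 20/506 = 10/253.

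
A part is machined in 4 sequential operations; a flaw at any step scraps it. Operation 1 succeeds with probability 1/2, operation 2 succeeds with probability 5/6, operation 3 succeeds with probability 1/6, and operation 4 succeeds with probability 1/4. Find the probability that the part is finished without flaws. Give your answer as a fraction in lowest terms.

5/288

The events are sequential, so multiply the conditional probabilities:
P = 1/2 × 5/6 × 1/6 × 1/4 = 5/288.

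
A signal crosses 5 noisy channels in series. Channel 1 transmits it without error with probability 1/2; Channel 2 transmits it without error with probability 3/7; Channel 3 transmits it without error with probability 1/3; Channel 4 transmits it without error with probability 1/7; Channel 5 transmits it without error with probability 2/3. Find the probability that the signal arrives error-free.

The events are sequential, so multiply the conditional probabilities:
P = 1/2 × 3/7 × 1/3 × 1/7 × 2/3 = 6/882 = 1/147.

1/147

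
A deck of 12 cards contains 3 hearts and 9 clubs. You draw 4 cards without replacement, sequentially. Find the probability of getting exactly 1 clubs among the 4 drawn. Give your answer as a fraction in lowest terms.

1/55

One ordering (a club drawn first) has probability 9/12 × 3/11 × 2/10 × 1/9 = 54/11880 = 1/220.
There are C(4,1) = 4 such orderings, each equally likely, so P = 4 × 1/220 = 1/55.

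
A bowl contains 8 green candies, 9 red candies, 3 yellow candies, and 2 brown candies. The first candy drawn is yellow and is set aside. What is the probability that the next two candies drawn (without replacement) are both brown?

After the first draw, 2 of the remaining 21 candies are brown.
P = 2/21 × 1/20 = 2/420 = 1/210.

1/210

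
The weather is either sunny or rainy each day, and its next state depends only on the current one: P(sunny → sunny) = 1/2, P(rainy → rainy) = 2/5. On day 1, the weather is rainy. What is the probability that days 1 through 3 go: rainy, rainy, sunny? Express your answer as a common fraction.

6/25

Day 1 is given. For each transition, use the conditional probability from the current state:
P(rainy | rainy) = 2/5; P(sunny | rainy) = 3/5.
P = 2/5 × 3/5 = 6/25.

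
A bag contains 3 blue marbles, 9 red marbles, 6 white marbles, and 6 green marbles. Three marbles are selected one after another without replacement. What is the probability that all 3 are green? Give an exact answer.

P(every draw is green) = 6/24 × 5/23 × 4/22 = 120/12144 = 5/506.

5/506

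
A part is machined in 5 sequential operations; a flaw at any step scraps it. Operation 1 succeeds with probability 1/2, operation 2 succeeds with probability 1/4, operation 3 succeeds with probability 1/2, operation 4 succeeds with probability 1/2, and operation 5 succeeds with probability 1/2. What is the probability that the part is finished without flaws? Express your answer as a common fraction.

1/64

Multiplying along the chain,
P = 1/2 × 1/4 × 1/2 × 1/2 × 1/2 = 1/64.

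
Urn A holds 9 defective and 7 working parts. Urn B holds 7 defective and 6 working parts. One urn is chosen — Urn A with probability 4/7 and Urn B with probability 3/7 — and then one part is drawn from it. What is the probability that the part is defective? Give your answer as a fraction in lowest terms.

From Urn A: P(defective) = 9/16.
From Urn B: P(defective) = 7/13.
Total probability = (4/7)(9/16) + (3/7)(7/13) = 201/364.

201/364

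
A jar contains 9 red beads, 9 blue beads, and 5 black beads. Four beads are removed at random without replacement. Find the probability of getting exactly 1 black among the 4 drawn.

One ordering (black drawn first) has probability 5/23 × 18/22 × 17/21 × 16/20 = 24480/212520 = 204/1771.
There are C(4,1) = 4 such orderings, each equally likely, so P = 4 × 204/1771 = 816/1771.

816/1771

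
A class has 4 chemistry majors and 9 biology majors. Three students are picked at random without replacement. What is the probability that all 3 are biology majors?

42/143

P = 9/13 × 8/12 × 7/11 = 504/1716 = 42/143.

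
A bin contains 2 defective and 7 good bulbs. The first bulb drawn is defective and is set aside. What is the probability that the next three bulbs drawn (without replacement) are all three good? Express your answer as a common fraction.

5/8

After the first draw, 7 of the remaining 8 bulbs are good.
P = 7/8 × 6/7 × 5/6 = 210/336 = 5/8.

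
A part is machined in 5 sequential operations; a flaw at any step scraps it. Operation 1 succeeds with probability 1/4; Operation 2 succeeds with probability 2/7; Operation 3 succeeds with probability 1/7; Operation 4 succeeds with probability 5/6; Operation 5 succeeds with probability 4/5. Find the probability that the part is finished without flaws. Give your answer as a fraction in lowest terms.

The events are sequential, so multiply the conditional probabilities:
P = 1/4 × 2/7 × 1/7 × 5/6 × 4/5 = 40/5880 = 1/147.

1/147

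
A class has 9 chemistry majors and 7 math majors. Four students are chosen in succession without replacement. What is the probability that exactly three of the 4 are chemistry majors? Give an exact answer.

21/65

One ordering (chemistry majors drawn first) has probability 9/16 × 8/15 × 7/14 × 7/13 = 3528/43680 = 21/260.
There are C(4,3) = 4 such orderings, each equally likely, so P = 4 × 21/260 = 21/65.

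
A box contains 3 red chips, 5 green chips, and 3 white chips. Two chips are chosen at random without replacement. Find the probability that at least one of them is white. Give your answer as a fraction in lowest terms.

P(no white) = 8/11 × 7/10 = 56/110 = 28/55.
P(at least one) = 1 − 28/55 = 27/55.

27/55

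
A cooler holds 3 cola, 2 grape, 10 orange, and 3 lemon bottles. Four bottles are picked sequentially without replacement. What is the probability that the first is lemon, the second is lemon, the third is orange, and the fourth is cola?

1/408

Chain rule:
P = 3/18 × 2/17 × 10/16 × 3/15 = 180/73440 = 1/408.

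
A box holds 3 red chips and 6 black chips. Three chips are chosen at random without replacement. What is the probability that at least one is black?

P(no black) = 3/9 × 2/8 × 1/7 = 6/504 = 1/84.
P(at least one) = 1 − 1/84 = 83/84.

83/84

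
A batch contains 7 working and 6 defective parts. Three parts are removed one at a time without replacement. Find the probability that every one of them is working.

35/286

P(every draw is working) = 7/13 × 6/12 × 5/11 = 210/1716 = 35/286.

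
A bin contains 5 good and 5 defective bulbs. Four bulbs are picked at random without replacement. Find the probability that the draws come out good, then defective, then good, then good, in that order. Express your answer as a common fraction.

Each draw changes the counts, so multiply the conditional probabilities along the sequence:
P = 5/10 × 5/9 × 4/8 × 3/7 = 300/5040 = 5/84.

5/84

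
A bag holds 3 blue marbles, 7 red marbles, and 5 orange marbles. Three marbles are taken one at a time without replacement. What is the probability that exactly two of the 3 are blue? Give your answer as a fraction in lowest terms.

36/455

One ordering (blue drawn first) has probability 3/15 × 2/14 × 12/13 = 72/2730 = 12/455.
There are C(3,2) = 3 such orderings, each equally likely, so P = 3 × 12/455 = 36/455.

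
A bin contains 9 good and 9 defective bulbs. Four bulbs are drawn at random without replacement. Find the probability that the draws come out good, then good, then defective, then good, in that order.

21/340

Chain rule:
P = 9/18 × 8/17 × 9/16 × 7/15 = 4536/73440 = 21/340.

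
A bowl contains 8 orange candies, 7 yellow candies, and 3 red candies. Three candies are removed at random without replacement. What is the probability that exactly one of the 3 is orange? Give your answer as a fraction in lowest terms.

One ordering (orange drawn first) has probability 8/18 × 10/17 × 9/16 = 720/4896 = 5/34.
There are C(3,1) = 3 such orderings, each equally likely, so P = 3 × 5/34 = 15/34.

15/34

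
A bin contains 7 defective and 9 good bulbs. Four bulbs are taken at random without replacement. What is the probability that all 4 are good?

9/130

P(every draw is good) = 9/16 × 8/15 × 7/14 × 6/13 = 3024/43680 = 9/130.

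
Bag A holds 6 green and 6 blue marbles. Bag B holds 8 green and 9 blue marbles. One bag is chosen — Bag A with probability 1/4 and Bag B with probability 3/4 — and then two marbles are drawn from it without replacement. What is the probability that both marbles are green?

From Bag A: P(both green) = (6/12)(5/11) = 5/22.
From Bag B: P(both green) = (8/17)(7/16) = 7/34.
Total probability = (1/4)(5/22) + (3/4)(7/34) = 79/374.

79/374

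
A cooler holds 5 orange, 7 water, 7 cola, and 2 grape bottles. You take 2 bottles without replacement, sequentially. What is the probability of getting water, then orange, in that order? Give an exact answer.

Multiply the probability of each draw given the previous ones:
P = 7/21 × 5/20 = 35/420 = 1/12.

1/12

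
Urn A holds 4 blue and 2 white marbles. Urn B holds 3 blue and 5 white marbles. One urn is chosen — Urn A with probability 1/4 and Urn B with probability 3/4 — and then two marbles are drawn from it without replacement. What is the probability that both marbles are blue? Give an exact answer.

From Urn A: P(both blue) = (4/6)(3/5) = 2/5.
From Urn B: P(both blue) = (3/8)(2/7) = 3/28.
Total probability = (1/4)(2/5) + (3/4)(3/28) = 101/560.

101/560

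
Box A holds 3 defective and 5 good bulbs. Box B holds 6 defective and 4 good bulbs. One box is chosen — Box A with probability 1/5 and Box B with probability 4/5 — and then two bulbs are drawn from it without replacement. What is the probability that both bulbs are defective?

121/420

From Box A: P(both defective) = (3/8)(2/7) = 3/28.
From Box B: P(both defective) = (6/10)(5/9) = 1/3.
Total probability = (1/5)(3/28) + (4/5)(1/3) = 121/420.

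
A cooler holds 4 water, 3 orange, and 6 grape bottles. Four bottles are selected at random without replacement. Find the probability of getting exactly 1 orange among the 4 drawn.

72/143

One ordering (orange drawn first) has probability 3/13 × 10/12 × 9/11 × 8/10 = 2160/17160 = 18/143.
There are C(4,1) = 4 such orderings, each equally likely, so P = 4 × 18/143 = 72/143.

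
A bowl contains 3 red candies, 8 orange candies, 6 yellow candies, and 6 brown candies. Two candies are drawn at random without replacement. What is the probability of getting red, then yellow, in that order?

Chain rule:
P = 3/23 × 6/22 = 18/506 = 9/253.

9/253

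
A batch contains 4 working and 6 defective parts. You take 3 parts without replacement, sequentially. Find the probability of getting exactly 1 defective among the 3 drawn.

One ordering (defective drawn first) has probability 6/10 × 4/9 × 3/8 = 72/720 = 1/10.
There are C(3,1) = 3 such orderings, each equally likely, so P = 3 × 1/10 = 3/10.

3/10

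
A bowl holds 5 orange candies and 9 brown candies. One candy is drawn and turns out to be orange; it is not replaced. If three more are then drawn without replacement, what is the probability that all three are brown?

After the first draw, 9 of the remaining 13 candies are brown.
P = 9/13 × 8/12 × 7/11 = 504/1716 = 42/143.

42/143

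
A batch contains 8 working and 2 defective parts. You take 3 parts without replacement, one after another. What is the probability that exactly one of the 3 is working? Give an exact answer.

One ordering (working drawn first) has probability 8/10 × 2/9 × 1/8 = 16/720 = 1/45.
There are C(3,1) = 3 such orderings, each equally likely, so P = 3 × 1/45 = 1/15.

1/15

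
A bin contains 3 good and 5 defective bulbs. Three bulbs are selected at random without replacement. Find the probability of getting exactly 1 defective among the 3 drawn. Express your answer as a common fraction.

15/56

One ordering (defective drawn first) has probability 5/8 × 3/7 × 2/6 = 30/336 = 5/56.
There are C(3,1) = 3 such orderings, each equally likely, so P = 3 × 5/56 = 15/56.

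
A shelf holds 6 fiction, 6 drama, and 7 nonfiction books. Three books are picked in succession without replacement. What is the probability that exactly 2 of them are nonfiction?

One ordering (nonfiction drawn first) has probability 7/19 × 6/18 × 12/17 = 504/5814 = 28/323.
There are C(3,2) = 3 such orderings, each equally likely, so P = 3 × 28/323 = 84/323.

84/323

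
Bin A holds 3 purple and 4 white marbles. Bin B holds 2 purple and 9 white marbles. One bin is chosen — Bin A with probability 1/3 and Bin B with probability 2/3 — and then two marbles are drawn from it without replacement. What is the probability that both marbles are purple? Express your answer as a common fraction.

23/385

From Bin A: P(both purple) = (3/7)(2/6) = 1/7.
From Bin B: P(both purple) = (2/11)(1/10) = 1/55.
Total probability = (1/3)(1/7) + (2/3)(1/55) = 23/385.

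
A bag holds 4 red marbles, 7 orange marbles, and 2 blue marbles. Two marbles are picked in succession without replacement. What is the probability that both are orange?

7/26

P(every draw is orange) = 7/13 × 6/12 = 42/156 = 7/26.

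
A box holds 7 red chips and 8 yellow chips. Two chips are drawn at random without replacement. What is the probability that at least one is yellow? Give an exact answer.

P(no yellow) = 7/15 × 6/14 = 42/210 = 1/5.
P(at least one) = 1 − 1/5 = 4/5.

4/5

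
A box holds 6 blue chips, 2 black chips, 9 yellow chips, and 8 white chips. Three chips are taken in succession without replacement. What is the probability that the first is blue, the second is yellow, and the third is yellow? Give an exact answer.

Chain rule:
P = 6/25 × 9/24 × 8/23 = 432/13800 = 18/575.

18/575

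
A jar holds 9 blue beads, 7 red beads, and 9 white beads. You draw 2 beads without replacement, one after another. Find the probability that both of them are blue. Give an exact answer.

P(every draw is blue) = 9/25 × 8/24 = 72/600 = 3/25.

3/25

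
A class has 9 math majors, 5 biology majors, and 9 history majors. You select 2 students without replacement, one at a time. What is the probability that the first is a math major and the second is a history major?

81/506

Chain rule:
P = 9/23 × 9/22 = 81/506.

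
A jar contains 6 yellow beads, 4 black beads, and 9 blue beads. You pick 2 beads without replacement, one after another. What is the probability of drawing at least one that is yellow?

P(no yellow) = 13/19 × 12/18 = 156/342 = 26/57.
P(at least one) = 1 − 26/57 = 31/57.

31/57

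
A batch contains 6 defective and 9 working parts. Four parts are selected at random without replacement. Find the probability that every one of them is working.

P(all working) = 9/15 × 8/14 × 7/13 × 6/12 = 3024/32760 = 6/65.

6/65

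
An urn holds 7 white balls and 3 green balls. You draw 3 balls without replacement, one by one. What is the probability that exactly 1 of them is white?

7/40

One ordering (white drawn first) has probability 7/10 × 3/9 × 2/8 = 42/720 = 7/120.
There are C(3,1) = 3 such orderings, each equally likely, so P = 3 × 7/120 = 7/40.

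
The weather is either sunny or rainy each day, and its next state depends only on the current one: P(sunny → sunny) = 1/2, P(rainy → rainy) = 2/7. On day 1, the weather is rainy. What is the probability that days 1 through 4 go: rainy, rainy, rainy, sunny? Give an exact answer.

20/343

Day 1 is given. For each transition, use the conditional probability from the current state:
P(rainy | rainy) = 2/7; P(rainy | rainy) = 2/7; P(sunny | rainy) = 5/7.
P = 2/7 × 2/7 × 5/7 = 20/343.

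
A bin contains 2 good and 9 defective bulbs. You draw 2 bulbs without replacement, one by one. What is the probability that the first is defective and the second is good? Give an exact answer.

Chain rule:
P = 9/11 × 2/10 = 18/110 = 9/55.

9/55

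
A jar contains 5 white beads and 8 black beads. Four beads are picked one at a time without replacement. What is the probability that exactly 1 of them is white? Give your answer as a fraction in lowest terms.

One ordering (white drawn first) has probability 5/13 × 8/12 × 7/11 × 6/10 = 1680/17160 = 14/143.
There are C(4,1) = 4 such orderings, each equally likely, so P = 4 × 14/143 = 56/143.

56/143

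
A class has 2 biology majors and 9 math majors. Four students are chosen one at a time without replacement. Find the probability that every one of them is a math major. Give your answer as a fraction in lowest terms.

P(all math majors) = 9/11 × 8/10 × 7/9 × 6/8 = 3024/7920 = 21/55.

21/55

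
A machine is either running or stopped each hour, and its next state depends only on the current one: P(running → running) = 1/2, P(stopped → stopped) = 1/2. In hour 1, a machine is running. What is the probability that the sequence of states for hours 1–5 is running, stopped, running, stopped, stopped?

1/16

Hour 1 is given. For each transition, use the conditional probability from the current state:
P(stopped | running) = 1/2; P(running | stopped) = 1/2; P(stopped | running) = 1/2; P(stopped | stopped) = 1/2.
P = 1/2 × 1/2 × 1/2 × 1/2 = 1/16.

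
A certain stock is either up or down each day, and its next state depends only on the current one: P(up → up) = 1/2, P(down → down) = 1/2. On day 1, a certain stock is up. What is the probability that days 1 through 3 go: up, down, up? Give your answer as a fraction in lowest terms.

Day 1 is given. For each transition, use the conditional probability from the current state:
P(down | up) = 1/2; P(up | down) = 1/2.
P = 1/2 × 1/2 = 1/4.

1/4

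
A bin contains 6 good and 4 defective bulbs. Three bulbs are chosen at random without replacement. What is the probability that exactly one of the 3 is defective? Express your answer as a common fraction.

One ordering (defective drawn first) has probability 4/10 × 6/9 × 5/8 = 120/720 = 1/6.
There are C(3,1) = 3 such orderings, each equally likely, so P = 3 × 1/6 = 1/2.

1/2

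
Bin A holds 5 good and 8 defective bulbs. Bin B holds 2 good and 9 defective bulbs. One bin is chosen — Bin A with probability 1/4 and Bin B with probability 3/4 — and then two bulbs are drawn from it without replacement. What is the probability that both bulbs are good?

From Bin A: P(both good) = (5/13)(4/12) = 5/39.
From Bin B: P(both good) = (2/11)(1/10) = 1/55.
Total probability = (1/4)(5/39) + (3/4)(1/55) = 98/2145.

98/2145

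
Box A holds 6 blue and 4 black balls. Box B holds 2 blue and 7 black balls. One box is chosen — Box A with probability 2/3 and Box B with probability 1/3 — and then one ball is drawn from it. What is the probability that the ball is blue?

From Box A: P(blue) = 6/10.
From Box B: P(blue) = 2/9.
Total probability = (2/3)(6/10) + (1/3)(2/9) = 64/135.

64/135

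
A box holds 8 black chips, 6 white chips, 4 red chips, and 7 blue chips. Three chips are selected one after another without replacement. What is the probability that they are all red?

P(all red) = 4/25 × 3/24 × 2/23 = 24/13800 = 1/575.

1/575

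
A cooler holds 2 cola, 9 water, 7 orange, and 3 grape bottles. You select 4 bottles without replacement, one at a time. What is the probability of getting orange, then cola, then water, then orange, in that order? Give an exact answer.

Multiply the probability of each draw given the previous ones:
P = 7/21 × 2/20 × 9/19 × 6/18 = 756/143640 = 1/190.

1/190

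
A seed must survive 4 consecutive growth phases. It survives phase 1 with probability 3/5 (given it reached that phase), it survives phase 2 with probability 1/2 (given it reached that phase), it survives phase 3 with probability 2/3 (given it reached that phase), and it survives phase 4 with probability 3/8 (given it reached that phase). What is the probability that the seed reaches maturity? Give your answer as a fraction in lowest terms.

The events are sequential, so multiply the conditional probabilities:
P = 3/5 × 1/2 × 2/3 × 3/8 = 18/240 = 3/40.

3/40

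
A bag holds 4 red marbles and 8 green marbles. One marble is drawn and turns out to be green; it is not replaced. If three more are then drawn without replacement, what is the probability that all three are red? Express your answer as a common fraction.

4/165

With the first marble removed, 4 red remain out of 11.
P = 4/11 × 3/10 × 2/9 = 24/990 = 4/165.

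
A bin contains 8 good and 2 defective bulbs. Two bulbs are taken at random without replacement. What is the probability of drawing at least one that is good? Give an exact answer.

P(no good) = 2/10 × 1/9 = 2/90 = 1/45.
P(at least one) = 1 − 1/45 = 44/45.

44/45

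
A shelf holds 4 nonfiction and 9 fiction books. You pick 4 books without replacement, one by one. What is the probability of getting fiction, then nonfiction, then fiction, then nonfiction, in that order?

Multiply the probability of each draw given the previous ones:
P = 9/13 × 4/12 × 8/11 × 3/10 = 864/17160 = 36/715.

36/715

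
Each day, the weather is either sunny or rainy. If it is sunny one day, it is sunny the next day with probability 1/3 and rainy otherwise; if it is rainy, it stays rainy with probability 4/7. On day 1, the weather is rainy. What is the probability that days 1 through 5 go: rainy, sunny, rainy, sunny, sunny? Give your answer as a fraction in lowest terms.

Day 1 is given. For each transition, use the conditional probability from the current state:
P(sunny | rainy) = 3/7; P(rainy | sunny) = 2/3; P(sunny | rainy) = 3/7; P(sunny | sunny) = 1/3.
P = 3/7 × 2/3 × 3/7 × 1/3 = 18/441 = 2/49.

2/49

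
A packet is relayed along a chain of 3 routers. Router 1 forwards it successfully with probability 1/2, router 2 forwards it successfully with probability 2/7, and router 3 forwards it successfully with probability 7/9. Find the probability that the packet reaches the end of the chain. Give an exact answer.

Each stage is reached only if all earlier stages succeed, so
P = 1/2 × 2/7 × 7/9 = 14/126 = 1/9.

1/9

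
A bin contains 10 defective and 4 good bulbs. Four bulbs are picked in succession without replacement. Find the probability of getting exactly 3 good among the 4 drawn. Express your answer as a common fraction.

40/1001

One ordering (good drawn first) has probability 4/14 × 3/13 × 2/12 × 10/11 = 240/24024 = 10/1001.
There are C(4,3) = 4 such orderings, each equally likely, so P = 4 × 10/1001 = 40/1001.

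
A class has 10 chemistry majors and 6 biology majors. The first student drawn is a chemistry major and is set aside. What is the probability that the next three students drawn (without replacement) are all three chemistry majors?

After the first draw, 9 of the remaining 15 students are chemistry majors.
P = 9/15 × 8/14 × 7/13 = 504/2730 = 12/65.

12/65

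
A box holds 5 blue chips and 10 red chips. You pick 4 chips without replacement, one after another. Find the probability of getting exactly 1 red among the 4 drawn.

One ordering (red drawn first) has probability 10/15 × 5/14 × 4/13 × 3/12 = 600/32760 = 5/273.
There are C(4,1) = 4 such orderings, each equally likely, so P = 4 × 5/273 = 20/273.

20/273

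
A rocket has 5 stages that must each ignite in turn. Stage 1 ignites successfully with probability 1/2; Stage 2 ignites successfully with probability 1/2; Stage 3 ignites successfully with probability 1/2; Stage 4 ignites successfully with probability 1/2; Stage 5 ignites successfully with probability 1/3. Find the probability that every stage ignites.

1/48

Multiplying along the chain,
P = 1/2 × 1/2 × 1/2 × 1/2 × 1/3 = 1/48.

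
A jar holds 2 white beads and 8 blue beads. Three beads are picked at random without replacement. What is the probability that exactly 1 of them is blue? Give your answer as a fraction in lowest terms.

1/15

One ordering (blue drawn first) has probability 8/10 × 2/9 × 1/8 = 16/720 = 1/45.
There are C(3,1) = 3 such orderings, each equally likely, so P = 3 × 1/45 = 1/15.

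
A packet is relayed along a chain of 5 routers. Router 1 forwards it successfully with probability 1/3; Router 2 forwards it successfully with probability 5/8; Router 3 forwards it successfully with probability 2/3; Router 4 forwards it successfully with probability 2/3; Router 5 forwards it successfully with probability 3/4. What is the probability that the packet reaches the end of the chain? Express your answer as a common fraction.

The events are sequential, so multiply the conditional probabilities:
P = 1/3 × 5/8 × 2/3 × 2/3 × 3/4 = 60/864 = 5/72.

5/72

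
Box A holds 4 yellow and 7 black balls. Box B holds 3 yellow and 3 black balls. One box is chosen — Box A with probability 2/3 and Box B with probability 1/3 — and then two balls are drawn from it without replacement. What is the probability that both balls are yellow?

23/165

From Box A: P(both yellow) = (4/11)(3/10) = 6/55.
From Box B: P(both yellow) = (3/6)(2/5) = 1/5.
Total probability = (2/3)(6/55) + (1/3)(1/5) = 23/165.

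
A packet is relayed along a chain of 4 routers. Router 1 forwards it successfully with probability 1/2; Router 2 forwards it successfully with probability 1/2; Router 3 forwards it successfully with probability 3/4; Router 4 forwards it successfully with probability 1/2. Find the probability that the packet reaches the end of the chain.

Each stage is reached only if all earlier stages succeed, so
P = 1/2 × 1/2 × 3/4 × 1/2 = 3/32.

3/32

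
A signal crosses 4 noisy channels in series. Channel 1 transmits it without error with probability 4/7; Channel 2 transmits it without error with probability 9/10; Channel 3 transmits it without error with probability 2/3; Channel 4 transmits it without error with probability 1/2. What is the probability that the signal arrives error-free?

The events are sequential, so multiply the conditional probabilities:
P = 4/7 × 9/10 × 2/3 × 1/2 = 72/420 = 6/35.

6/35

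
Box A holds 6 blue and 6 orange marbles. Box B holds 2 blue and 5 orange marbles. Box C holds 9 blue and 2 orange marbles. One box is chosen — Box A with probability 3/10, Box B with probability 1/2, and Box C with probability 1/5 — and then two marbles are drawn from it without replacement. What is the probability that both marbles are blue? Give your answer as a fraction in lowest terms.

From Box A: P(both blue) = (6/12)(5/11) = 5/22.
From Box B: P(both blue) = (2/7)(1/6) = 1/21.
From Box C: P(both blue) = (9/11)(8/10) = 36/55.
Total probability = (3/10)(5/22) + (1/2)(1/21) + (1/5)(36/55) = 5149/23100.

5149/23100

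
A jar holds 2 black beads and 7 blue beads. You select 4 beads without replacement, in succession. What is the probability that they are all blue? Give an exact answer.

5/18

P = 7/9 × 6/8 × 5/7 × 4/6 = 840/3024 = 5/18.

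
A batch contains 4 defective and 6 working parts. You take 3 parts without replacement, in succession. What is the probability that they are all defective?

P(every draw is defective) = 4/10 × 3/9 × 2/8 = 24/720 = 1/30.

1/30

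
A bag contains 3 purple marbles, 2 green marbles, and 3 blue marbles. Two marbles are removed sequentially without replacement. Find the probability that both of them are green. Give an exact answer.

1/28

P = 2/8 × 1/7 = 2/56 = 1/28.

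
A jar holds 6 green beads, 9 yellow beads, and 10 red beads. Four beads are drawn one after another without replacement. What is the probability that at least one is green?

P(no green) = 19/25 × 18/24 × 17/23 × 16/22 = 93024/303600 = 1938/6325.
P(at least one) = 1 − 1938/6325 = 4387/6325.

4387/6325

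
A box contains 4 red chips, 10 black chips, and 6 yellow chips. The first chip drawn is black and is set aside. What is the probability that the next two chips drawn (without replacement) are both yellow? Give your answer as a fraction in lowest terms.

5/57

After the first draw, 6 of the remaining 19 chips are yellow.
P = 6/19 × 5/18 = 30/342 = 5/57.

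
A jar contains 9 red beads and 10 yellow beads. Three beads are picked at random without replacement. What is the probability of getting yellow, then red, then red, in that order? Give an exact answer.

Chain rule:
P = 10/19 × 9/18 × 8/17 = 720/5814 = 40/323.

40/323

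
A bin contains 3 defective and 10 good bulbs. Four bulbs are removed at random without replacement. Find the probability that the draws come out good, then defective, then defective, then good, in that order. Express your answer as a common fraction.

9/286

Multiply the probability of each draw given the previous ones:
P = 10/13 × 3/12 × 2/11 × 9/10 = 540/17160 = 9/286.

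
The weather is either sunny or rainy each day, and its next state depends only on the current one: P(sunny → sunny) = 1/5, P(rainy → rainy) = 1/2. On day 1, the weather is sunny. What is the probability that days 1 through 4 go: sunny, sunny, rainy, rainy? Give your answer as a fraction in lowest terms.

2/25

Day 1 is given. For each transition, use the conditional probability from the current state:
P(sunny | sunny) = 1/5; P(rainy | sunny) = 4/5; P(rainy | rainy) = 1/2.
P = 1/5 × 4/5 × 1/2 = 4/50 = 2/25.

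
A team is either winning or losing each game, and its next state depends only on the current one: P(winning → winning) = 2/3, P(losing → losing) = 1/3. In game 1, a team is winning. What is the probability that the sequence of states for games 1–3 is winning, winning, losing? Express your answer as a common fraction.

Game 1 is given. For each transition, use the conditional probability from the current state:
P(winning | winning) = 2/3; P(losing | winning) = 1/3.
P = 2/3 × 1/3 = 2/9.

2/9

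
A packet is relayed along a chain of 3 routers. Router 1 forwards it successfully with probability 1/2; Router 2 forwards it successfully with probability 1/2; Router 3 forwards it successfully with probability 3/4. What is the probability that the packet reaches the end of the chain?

3/16

Multiplying along the chain,
P = 1/2 × 1/2 × 3/4 = 3/16.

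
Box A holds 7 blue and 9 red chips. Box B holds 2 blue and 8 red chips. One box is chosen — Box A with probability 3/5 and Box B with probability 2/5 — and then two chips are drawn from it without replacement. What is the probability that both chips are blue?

From Box A: P(both blue) = (7/16)(6/15) = 7/40.
From Box B: P(both blue) = (2/10)(1/9) = 1/45.
Total probability = (3/5)(7/40) + (2/5)(1/45) = 41/360.

41/360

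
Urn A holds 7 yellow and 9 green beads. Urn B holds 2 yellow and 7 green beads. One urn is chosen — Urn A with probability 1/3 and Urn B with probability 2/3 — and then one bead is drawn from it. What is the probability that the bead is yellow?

127/432

From Urn A: P(yellow) = 7/16.
From Urn B: P(yellow) = 2/9.
Total probability = (1/3)(7/16) + (2/3)(2/9) = 127/432.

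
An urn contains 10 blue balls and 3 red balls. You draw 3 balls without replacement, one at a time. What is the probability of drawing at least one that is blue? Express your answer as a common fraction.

285/286

P(no blue) = 3/13 × 2/12 × 1/11 = 6/1716 = 1/286.
P(at least one) = 1 − 1/286 = 285/286.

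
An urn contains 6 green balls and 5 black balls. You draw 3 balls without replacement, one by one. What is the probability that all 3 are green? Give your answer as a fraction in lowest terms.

4/33

P(every draw is green) = 6/11 × 5/10 × 4/9 = 120/990 = 4/33.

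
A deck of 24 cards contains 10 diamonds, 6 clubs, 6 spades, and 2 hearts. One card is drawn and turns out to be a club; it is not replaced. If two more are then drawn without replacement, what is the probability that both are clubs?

With the first card removed, 5 clubs remain out of 23.
P = 5/23 × 4/22 = 20/506 = 10/253.

10/253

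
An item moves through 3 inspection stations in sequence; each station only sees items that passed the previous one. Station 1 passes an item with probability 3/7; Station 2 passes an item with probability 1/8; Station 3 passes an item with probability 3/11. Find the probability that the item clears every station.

Each stage is reached only if all earlier stages succeed, so
P = 3/7 × 1/8 × 3/11 = 9/616.

9/616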